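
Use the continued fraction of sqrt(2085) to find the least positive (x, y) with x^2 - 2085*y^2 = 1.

(x, y) = (1285471, 28152)

First expand sqrt(2085) as a continued fraction. With x_i = (sqrt(2085) + m_i)/d_i and (m_0, d_0) = (0, 1): a_0 = floor(sqrt(2085)) = 45, since 45^2 = 2025 <= 2085 < 2116 = 46^2.
Iterate m_{i+1} = d_i*a_i - m_i, d_{i+1} = (2085 - m_{i+1}^2)/d_i, a_{i+1} = floor((a_0 + m_{i+1})/d_{i+1}):
  m_1 = 1*45 - 0 = 45, d_1 = (2085 - 45^2)/1 = 60/1 = 60, a_1 = floor((45 + 45)/60) = 1.
  m_2 = 60*1 - 45 = 15, d_2 = (2085 - 15^2)/60 = 1860/60 = 31, a_2 = floor((45 + 15)/31) = 1.
  m_3 = 31*1 - 15 = 16, d_3 = (2085 - 16^2)/31 = 1829/31 = 59, a_3 = floor((45 + 16)/59) = 1.
  m_4 = 59*1 - 16 = 43, d_4 = (2085 - 43^2)/59 = 236/59 = 4, a_4 = floor((45 + 43)/4) = 22.
  m_5 = 4*22 - 43 = 45, d_5 = (2085 - 45^2)/4 = 60/4 = 15, a_5 = floor((45 + 45)/15) = 6.
  m_6 = 15*6 - 45 = 45, d_6 = (2085 - 45^2)/15 = 60/15 = 4, a_6 = floor((45 + 45)/4) = 22.
  m_7 = 4*22 - 45 = 43, d_7 = (2085 - 43^2)/4 = 236/4 = 59, a_7 = floor((45 + 43)/59) = 1.
  m_8 = 59*1 - 43 = 16, d_8 = (2085 - 16^2)/59 = 1829/59 = 31, a_8 = floor((45 + 16)/31) = 1.
  m_9 = 31*1 - 16 = 15, d_9 = (2085 - 15^2)/31 = 1860/31 = 60, a_9 = floor((45 + 15)/60) = 1.
  m_10 = 60*1 - 15 = 45, d_10 = (2085 - 45^2)/60 = 60/60 = 1, a_10 = floor((45 + 45)/1) = 90.
  m_11 = 1*90 - 45 = 45, d_11 = (2085 - 45^2)/1 = 60/1 = 60: (m_11, d_11) = (m_1, d_1) = (45, 60), so from here the quotients repeat a_1, ..., a_10; the period length is 10.
So sqrt(2085) = [45; (1, 1, 1, 22, 6, 22, 1, 1, 1, 90)] with period length k = 10.
k is even, so the fundamental solution of x^2 - 2085y^2 = 1 is (p_{k-1}, q_{k-1}) = (p_9, q_9); compute convergents through index 9.
Convergents (p_i = a_i*p_{i-1} + p_{i-2}, q_i = a_i*q_{i-1} + q_{i-2} with p_{-2}=0, p_{-1}=1, q_{-2}=1, q_{-1}=0):
  i=0: a_0=45, p_0 = 45*1 + 0 = 45, q_0 = 45*0 + 1 = 1.
  i=1: a_1=1, p_1 = 1*45 + 1 = 46, q_1 = 1*1 + 0 = 1.
  i=2: a_2=1, p_2 = 1*46 + 45 = 91, q_2 = 1*1 + 1 = 2.
  i=3: a_3=1, p_3 = 1*91 + 46 = 137, q_3 = 1*2 + 1 = 3.
  i=4: a_4=22, p_4 = 22*137 + 91 = 3105, q_4 = 22*3 + 2 = 68.
  i=5: a_5=6, p_5 = 6*3105 + 137 = 18767, q_5 = 6*68 + 3 = 411.
  i=6: a_6=22, p_6 = 22*18767 + 3105 = 415979, q_6 = 22*411 + 68 = 9110.
  i=7: a_7=1, p_7 = 1*415979 + 18767 = 434746, q_7 = 1*9110 + 411 = 9521.
  i=8: a_8=1, p_8 = 1*434746 + 415979 = 850725, q_8 = 1*9521 + 9110 = 18631.
  i=9: a_9=1, p_9 = 1*850725 + 434746 = 1285471, q_9 = 1*18631 + 9521 = 28152.
Check: 1285471^2 - 2085*28152^2 = 1652435691841 - 1652435691840 = 1, so (x, y) = (1285471, 28152) solves the equation, and by the theorem it is the least positive solution.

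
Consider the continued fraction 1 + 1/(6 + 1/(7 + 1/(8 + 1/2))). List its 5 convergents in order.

Using the convergent recurrence p_i = a_i*p_{i-1} + p_{i-2}, q_i = a_i*q_{i-1} + q_{i-2} with p_{-2}=0, p_{-1}=1, q_{-2}=1, q_{-1}=0:
  i=0: a_0=1, p_0 = 1*1 + 0 = 1, q_0 = 1*0 + 1 = 1.
  i=1: a_1=6, p_1 = 6*1 + 1 = 7, q_1 = 6*1 + 0 = 6.
  i=2: a_2=7, p_2 = 7*7 + 1 = 50, q_2 = 7*6 + 1 = 43.
  i=3: a_3=8, p_3 = 8*50 + 7 = 407, q_3 = 8*43 + 6 = 350.
  i=4: a_4=2, p_4 = 2*407 + 50 = 864, q_4 = 2*350 + 43 = 743.

1/1, 7/6, 50/43, 407/350, 864/743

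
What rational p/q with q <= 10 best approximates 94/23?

Expand x = 94/23 as a continued fraction with the Euclidean algorithm:
  94 = 4*23 + 2, so a_0 = 4.
  23 = 11*2 + 1, so a_1 = 11.
  2 = 2*1 + 0, so a_2 = 2.
so x = [4; 11, 2].
Convergents (p_i = a_i*p_{i-1} + p_{i-2}, q_i = a_i*q_{i-1} + q_{i-2} with p_{-2}=0, p_{-1}=1, q_{-2}=1, q_{-1}=0), until the denominator exceeds 10:
  i=0: a_0=4, p_0 = 4*1 + 0 = 4, q_0 = 4*0 + 1 = 1.
  i=1: a_1=11, p_1 = 11*4 + 1 = 45, q_1 = 11*1 + 0 = 11.
q_1 = 11 > 10, so the last convergent with denominator <= 10 is p_0/q_0 = 4/1.
The closest fraction with denominator <= 10 is either p_0/q_0 or the intermediate fraction (k*p_0 + p_{-1})/(k*q_0 + q_{-1}) with the largest k >= 1 whose denominator stays <= 10; these approach x as k grows, and every other convergent or intermediate fraction in range is farther away.
Largest k: floor((10 - q_{-1})/q_0) = floor((10 - 0)/1) = 10 (using the seeds p_{-1} = 1, q_{-1} = 0).
That gives (10*4 + 1)/(10*1 + 0) = 41/10.
Compare the errors: |x - 4/1| = |94*1 - 4*23|/(23*1) = 2/23, and |x - 41/10| = |94*10 - 41*23|/(23*10) = 3/230.
Cross-multiplying, 3*23 = 69 < 460 = 2*230, so 3/230 is smaller: the intermediate fraction 41/10 is closer to x than 4/1.

41/10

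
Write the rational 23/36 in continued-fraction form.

Run the Euclidean algorithm on 23 and 36; the successive quotients are the partial quotients a_0, a_1, ... (each step inverts the fractional part left over by the previous one):
  23 = 0*36 + 23, so a_0 = 0.
  36 = 1*23 + 13, so a_1 = 1.
  23 = 1*13 + 10, so a_2 = 1.
  13 = 1*10 + 3, so a_3 = 1.
  10 = 3*3 + 1, so a_4 = 3.
  3 = 3*1 + 0, so a_5 = 3.
The remainder reaches 0 after 6 divisions, so the expansion has 6 partial quotients, read off in order.

[0; 1, 1, 1, 3, 3]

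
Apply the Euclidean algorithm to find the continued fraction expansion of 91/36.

[2; 1, 1, 8, 2]

Run the Euclidean algorithm on 91 and 36; the successive quotients are the partial quotients a_0, a_1, ... (each step inverts the fractional part left over by the previous one):
  91 = 2*36 + 19, so a_0 = 2.
  36 = 1*19 + 17, so a_1 = 1.
  19 = 1*17 + 2, so a_2 = 1.
  17 = 8*2 + 1, so a_3 = 8.
  2 = 2*1 + 0, so a_4 = 2.
The remainder reaches 0 after 5 divisions, so the expansion has 5 partial quotients, read off in order.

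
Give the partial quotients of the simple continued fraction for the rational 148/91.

Run the Euclidean algorithm on 148 and 91; the successive quotients are the partial quotients a_0, a_1, ... (each step inverts the fractional part left over by the previous one):
  148 = 1*91 + 57, so a_0 = 1.
  91 = 1*57 + 34, so a_1 = 1.
  57 = 1*34 + 23, so a_2 = 1.
  34 = 1*23 + 11, so a_3 = 1.
  23 = 2*11 + 1, so a_4 = 2.
  11 = 11*1 + 0, so a_5 = 11.
The remainder reaches 0 after 6 divisions, so the expansion has 6 partial quotients, read off in order.

[1; 1, 1, 1, 2, 11]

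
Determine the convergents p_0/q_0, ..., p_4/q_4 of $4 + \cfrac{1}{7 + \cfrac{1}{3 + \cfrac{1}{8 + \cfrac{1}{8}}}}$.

Using the convergent recurrence p_i = a_i*p_{i-1} + p_{i-2}, q_i = a_i*q_{i-1} + q_{i-2} with p_{-2}=0, p_{-1}=1, q_{-2}=1, q_{-1}=0:
  i=0: a_0=4, p_0 = 4*1 + 0 = 4, q_0 = 4*0 + 1 = 1.
  i=1: a_1=7, p_1 = 7*4 + 1 = 29, q_1 = 7*1 + 0 = 7.
  i=2: a_2=3, p_2 = 3*29 + 4 = 91, q_2 = 3*7 + 1 = 22.
  i=3: a_3=8, p_3 = 8*91 + 29 = 757, q_3 = 8*22 + 7 = 183.
  i=4: a_4=8, p_4 = 8*757 + 91 = 6147, q_4 = 8*183 + 22 = 1486.

4/1, 29/7, 91/22, 757/183, 6147/1486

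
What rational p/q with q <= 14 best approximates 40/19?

21/10

Expand x = 40/19 as a continued fraction with the Euclidean algorithm:
  40 = 2*19 + 2, so a_0 = 2.
  19 = 9*2 + 1, so a_1 = 9.
  2 = 2*1 + 0, so a_2 = 2.
so x = [2; 9, 2].
Convergents (p_i = a_i*p_{i-1} + p_{i-2}, q_i = a_i*q_{i-1} + q_{i-2} with p_{-2}=0, p_{-1}=1, q_{-2}=1, q_{-1}=0), until the denominator exceeds 14:
  i=0: a_0=2, p_0 = 2*1 + 0 = 2, q_0 = 2*0 + 1 = 1.
  i=1: a_1=9, p_1 = 9*2 + 1 = 19, q_1 = 9*1 + 0 = 9.
  i=2: a_2=2, p_2 = 2*19 + 2 = 40, q_2 = 2*9 + 1 = 19.
q_2 = 19 > 14, so the last convergent with denominator <= 14 is p_1/q_1 = 19/9.
The closest fraction with denominator <= 14 is either p_1/q_1 or the intermediate fraction (k*p_1 + p_0)/(k*q_1 + q_0) with the largest k >= 1 whose denominator stays <= 14; these approach x as k grows, and every other convergent or intermediate fraction in range is farther away.
Largest k: floor((14 - q_0)/q_1) = floor((14 - 1)/9) = 1.
That gives (1*19 + 2)/(1*9 + 1) = 21/10.
Compare the errors: |x - 19/9| = |40*9 - 19*19|/(19*9) = 1/171, and |x - 21/10| = |40*10 - 21*19|/(19*10) = 1/190.
Cross-multiplying, 1*171 = 171 < 190 = 1*190, so 1/190 is smaller: the intermediate fraction 21/10 is closer to x than 19/9.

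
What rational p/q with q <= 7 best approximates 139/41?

17/5

Expand x = 139/41 as a continued fraction with the Euclidean algorithm:
  139 = 3*41 + 16, so a_0 = 3.
  41 = 2*16 + 9, so a_1 = 2.
  16 = 1*9 + 7, so a_2 = 1.
  9 = 1*7 + 2, so a_3 = 1.
  7 = 3*2 + 1, so a_4 = 3.
  2 = 2*1 + 0, so a_5 = 2.
so x = [3; 2, 1, 1, 3, 2].
Convergents (p_i = a_i*p_{i-1} + p_{i-2}, q_i = a_i*q_{i-1} + q_{i-2} with p_{-2}=0, p_{-1}=1, q_{-2}=1, q_{-1}=0), until the denominator exceeds 7:
  i=0: a_0=3, p_0 = 3*1 + 0 = 3, q_0 = 3*0 + 1 = 1.
  i=1: a_1=2, p_1 = 2*3 + 1 = 7, q_1 = 2*1 + 0 = 2.
  i=2: a_2=1, p_2 = 1*7 + 3 = 10, q_2 = 1*2 + 1 = 3.
  i=3: a_3=1, p_3 = 1*10 + 7 = 17, q_3 = 1*3 + 2 = 5.
  i=4: a_4=3, p_4 = 3*17 + 10 = 61, q_4 = 3*5 + 3 = 18.
q_4 = 18 > 7, so the last convergent with denominator <= 7 is p_3/q_3 = 17/5.
The closest fraction with denominator <= 7 is either p_3/q_3 or the intermediate fraction (k*p_3 + p_2)/(k*q_3 + q_2) with the largest k >= 1 whose denominator stays <= 7; these approach x as k grows, and every other convergent or intermediate fraction in range is farther away.
Largest k: floor((7 - q_2)/q_3) = floor((7 - 3)/5) = 0.
Since k = 0, no intermediate fraction beyond p_3/q_3 has denominator <= 7, so the convergent 17/5 is the closest (its error is |139*5 - 17*41|/(41*5) = 2/205).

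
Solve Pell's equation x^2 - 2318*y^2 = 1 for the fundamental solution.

First expand sqrt(2318) as a continued fraction. With x_i = (sqrt(2318) + m_i)/d_i and (m_0, d_0) = (0, 1): a_0 = floor(sqrt(2318)) = 48, since 48^2 = 2304 <= 2318 < 2401 = 49^2.
Iterate m_{i+1} = d_i*a_i - m_i, d_{i+1} = (2318 - m_{i+1}^2)/d_i, a_{i+1} = floor((a_0 + m_{i+1})/d_{i+1}):
  m_1 = 1*48 - 0 = 48, d_1 = (2318 - 48^2)/1 = 14/1 = 14, a_1 = floor((48 + 48)/14) = 6.
  m_2 = 14*6 - 48 = 36, d_2 = (2318 - 36^2)/14 = 1022/14 = 73, a_2 = floor((48 + 36)/73) = 1.
  m_3 = 73*1 - 36 = 37, d_3 = (2318 - 37^2)/73 = 949/73 = 13, a_3 = floor((48 + 37)/13) = 6.
  m_4 = 13*6 - 37 = 41, d_4 = (2318 - 41^2)/13 = 637/13 = 49, a_4 = floor((48 + 41)/49) = 1.
  m_5 = 49*1 - 41 = 8, d_5 = (2318 - 8^2)/49 = 2254/49 = 46, a_5 = floor((48 + 8)/46) = 1.
  m_6 = 46*1 - 8 = 38, d_6 = (2318 - 38^2)/46 = 874/46 = 19, a_6 = floor((48 + 38)/19) = 4.
  m_7 = 19*4 - 38 = 38, d_7 = (2318 - 38^2)/19 = 874/19 = 46, a_7 = floor((48 + 38)/46) = 1.
  m_8 = 46*1 - 38 = 8, d_8 = (2318 - 8^2)/46 = 2254/46 = 49, a_8 = floor((48 + 8)/49) = 1.
  m_9 = 49*1 - 8 = 41, d_9 = (2318 - 41^2)/49 = 637/49 = 13, a_9 = floor((48 + 41)/13) = 6.
  m_10 = 13*6 - 41 = 37, d_10 = (2318 - 37^2)/13 = 949/13 = 73, a_10 = floor((48 + 37)/73) = 1.
  m_11 = 73*1 - 37 = 36, d_11 = (2318 - 36^2)/73 = 1022/73 = 14, a_11 = floor((48 + 36)/14) = 6.
  m_12 = 14*6 - 36 = 48, d_12 = (2318 - 48^2)/14 = 14/14 = 1, a_12 = floor((48 + 48)/1) = 96.
  m_13 = 1*96 - 48 = 48, d_13 = (2318 - 48^2)/1 = 14/1 = 14: (m_13, d_13) = (m_1, d_1) = (48, 14), so from here the quotients repeat a_1, ..., a_12; the period length is 12.
So sqrt(2318) = [48; (6, 1, 6, 1, 1, 4, 1, 1, 6, 1, 6, 96)] with period length k = 12.
k is even, so the fundamental solution of x^2 - 2318y^2 = 1 is (p_{k-1}, q_{k-1}) = (p_11, q_11); compute convergents through index 11.
Convergents (p_i = a_i*p_{i-1} + p_{i-2}, q_i = a_i*q_{i-1} + q_{i-2} with p_{-2}=0, p_{-1}=1, q_{-2}=1, q_{-1}=0):
  i=0: a_0=48, p_0 = 48*1 + 0 = 48, q_0 = 48*0 + 1 = 1.
  i=1: a_1=6, p_1 = 6*48 + 1 = 289, q_1 = 6*1 + 0 = 6.
  i=2: a_2=1, p_2 = 1*289 + 48 = 337, q_2 = 1*6 + 1 = 7.
  i=3: a_3=6, p_3 = 6*337 + 289 = 2311, q_3 = 6*7 + 6 = 48.
  i=4: a_4=1, p_4 = 1*2311 + 337 = 2648, q_4 = 1*48 + 7 = 55.
  i=5: a_5=1, p_5 = 1*2648 + 2311 = 4959, q_5 = 1*55 + 48 = 103.
  i=6: a_6=4, p_6 = 4*4959 + 2648 = 22484, q_6 = 4*103 + 55 = 467.
  i=7: a_7=1, p_7 = 1*22484 + 4959 = 27443, q_7 = 1*467 + 103 = 570.
  i=8: a_8=1, p_8 = 1*27443 + 22484 = 49927, q_8 = 1*570 + 467 = 1037.
  i=9: a_9=6, p_9 = 6*49927 + 27443 = 327005, q_9 = 6*1037 + 570 = 6792.
  i=10: a_10=1, p_10 = 1*327005 + 49927 = 376932, q_10 = 1*6792 + 1037 = 7829.
  i=11: a_11=6, p_11 = 6*376932 + 327005 = 2588597, q_11 = 6*7829 + 6792 = 53766.
Check: 2588597^2 - 2318*53766^2 = 6700834428409 - 6700834428408 = 1, so (x, y) = (2588597, 53766) solves the equation, and by the theorem it is the least positive solution.

(x, y) = (2588597, 53766)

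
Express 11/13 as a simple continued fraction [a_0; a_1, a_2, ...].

[0; 1, 5, 2]

Run the Euclidean algorithm on 11 and 13; the successive quotients are the partial quotients a_0, a_1, ... (each step inverts the fractional part left over by the previous one):
  11 = 0*13 + 11, so a_0 = 0.
  13 = 1*11 + 2, so a_1 = 1.
  11 = 5*2 + 1, so a_2 = 5.
  2 = 2*1 + 0, so a_3 = 2.
The remainder reaches 0 after 4 divisions, so the expansion has 4 partial quotients, read off in order.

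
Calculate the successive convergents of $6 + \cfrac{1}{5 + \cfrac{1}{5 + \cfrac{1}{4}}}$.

6/1, 31/5, 161/26, 675/109

Using the convergent recurrence p_i = a_i*p_{i-1} + p_{i-2}, q_i = a_i*q_{i-1} + q_{i-2} with p_{-2}=0, p_{-1}=1, q_{-2}=1, q_{-1}=0:
  i=0: a_0=6, p_0 = 6*1 + 0 = 6, q_0 = 6*0 + 1 = 1.
  i=1: a_1=5, p_1 = 5*6 + 1 = 31, q_1 = 5*1 + 0 = 5.
  i=2: a_2=5, p_2 = 5*31 + 6 = 161, q_2 = 5*5 + 1 = 26.
  i=3: a_3=4, p_3 = 4*161 + 31 = 675, q_3 = 4*26 + 5 = 109.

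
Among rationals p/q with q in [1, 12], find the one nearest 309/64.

29/6

Expand x = 309/64 as a continued fraction with the Euclidean algorithm:
  309 = 4*64 + 53, so a_0 = 4.
  64 = 1*53 + 11, so a_1 = 1.
  53 = 4*11 + 9, so a_2 = 4.
  11 = 1*9 + 2, so a_3 = 1.
  9 = 4*2 + 1, so a_4 = 4.
  2 = 2*1 + 0, so a_5 = 2.
so x = [4; 1, 4, 1, 4, 2].
Convergents (p_i = a_i*p_{i-1} + p_{i-2}, q_i = a_i*q_{i-1} + q_{i-2} with p_{-2}=0, p_{-1}=1, q_{-2}=1, q_{-1}=0), until the denominator exceeds 12:
  i=0: a_0=4, p_0 = 4*1 + 0 = 4, q_0 = 4*0 + 1 = 1.
  i=1: a_1=1, p_1 = 1*4 + 1 = 5, q_1 = 1*1 + 0 = 1.
  i=2: a_2=4, p_2 = 4*5 + 4 = 24, q_2 = 4*1 + 1 = 5.
  i=3: a_3=1, p_3 = 1*24 + 5 = 29, q_3 = 1*5 + 1 = 6.
  i=4: a_4=4, p_4 = 4*29 + 24 = 140, q_4 = 4*6 + 5 = 29.
q_4 = 29 > 12, so the last convergent with denominator <= 12 is p_3/q_3 = 29/6.
The closest fraction with denominator <= 12 is either p_3/q_3 or the intermediate fraction (k*p_3 + p_2)/(k*q_3 + q_2) with the largest k >= 1 whose denominator stays <= 12; these approach x as k grows, and every other convergent or intermediate fraction in range is farther away.
Largest k: floor((12 - q_2)/q_3) = floor((12 - 5)/6) = 1.
That gives (1*29 + 24)/(1*6 + 5) = 53/11.
Compare the errors: |x - 29/6| = |309*6 - 29*64|/(64*6) = 2/384, and |x - 53/11| = |309*11 - 53*64|/(64*11) = 7/704.
Cross-multiplying, 2*704 = 1408 < 2688 = 7*384, so 2/384 is smaller: the convergent 29/6 is closer to x than 53/11.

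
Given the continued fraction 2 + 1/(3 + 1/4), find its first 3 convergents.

2/1, 7/3, 30/13

Using the convergent recurrence p_i = a_i*p_{i-1} + p_{i-2}, q_i = a_i*q_{i-1} + q_{i-2} with p_{-2}=0, p_{-1}=1, q_{-2}=1, q_{-1}=0:
  i=0: a_0=2, p_0 = 2*1 + 0 = 2, q_0 = 2*0 + 1 = 1.
  i=1: a_1=3, p_1 = 3*2 + 1 = 7, q_1 = 3*1 + 0 = 3.
  i=2: a_2=4, p_2 = 4*7 + 2 = 30, q_2 = 4*3 + 1 = 13.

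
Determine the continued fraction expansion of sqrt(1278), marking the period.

[35; (1, 2, 1, 70)]

Write x_i = (sqrt(1278) + m_i)/d_i with (m_0, d_0) = (0, 1). a_0 = floor(sqrt(1278)) = 35, since 35^2 = 1225 <= 1278 < 1296 = 36^2.
Iterate m_{i+1} = d_i*a_i - m_i, d_{i+1} = (1278 - m_{i+1}^2)/d_i, a_{i+1} = floor((a_0 + m_{i+1})/d_{i+1}):
  m_1 = 1*35 - 0 = 35, d_1 = (1278 - 35^2)/1 = 53/1 = 53, a_1 = floor((35 + 35)/53) = 1.
  m_2 = 53*1 - 35 = 18, d_2 = (1278 - 18^2)/53 = 954/53 = 18, a_2 = floor((35 + 18)/18) = 2.
  m_3 = 18*2 - 18 = 18, d_3 = (1278 - 18^2)/18 = 954/18 = 53, a_3 = floor((35 + 18)/53) = 1.
  m_4 = 53*1 - 18 = 35, d_4 = (1278 - 35^2)/53 = 53/53 = 1, a_4 = floor((35 + 35)/1) = 70.
  m_5 = 1*70 - 35 = 35, d_5 = (1278 - 35^2)/1 = 53/1 = 53: (m_5, d_5) = (m_1, d_1) = (35, 53), so from here the quotients repeat a_1, ..., a_4; the period length is 4.
Hence the expansion of sqrt(1278) is a_0 = 35 followed by the repeating block 1, 2, 1, 70 (period 4).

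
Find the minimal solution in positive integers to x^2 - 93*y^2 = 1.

(x, y) = (12151, 1260)

First expand sqrt(93) as a continued fraction. With x_i = (sqrt(93) + m_i)/d_i and (m_0, d_0) = (0, 1): a_0 = floor(sqrt(93)) = 9, since 9^2 = 81 <= 93 < 100 = 10^2.
Iterate m_{i+1} = d_i*a_i - m_i, d_{i+1} = (93 - m_{i+1}^2)/d_i, a_{i+1} = floor((a_0 + m_{i+1})/d_{i+1}):
  m_1 = 1*9 - 0 = 9, d_1 = (93 - 9^2)/1 = 12/1 = 12, a_1 = floor((9 + 9)/12) = 1.
  m_2 = 12*1 - 9 = 3, d_2 = (93 - 3^2)/12 = 84/12 = 7, a_2 = floor((9 + 3)/7) = 1.
  m_3 = 7*1 - 3 = 4, d_3 = (93 - 4^2)/7 = 77/7 = 11, a_3 = floor((9 + 4)/11) = 1.
  m_4 = 11*1 - 4 = 7, d_4 = (93 - 7^2)/11 = 44/11 = 4, a_4 = floor((9 + 7)/4) = 4.
  m_5 = 4*4 - 7 = 9, d_5 = (93 - 9^2)/4 = 12/4 = 3, a_5 = floor((9 + 9)/3) = 6.
  m_6 = 3*6 - 9 = 9, d_6 = (93 - 9^2)/3 = 12/3 = 4, a_6 = floor((9 + 9)/4) = 4.
  m_7 = 4*4 - 9 = 7, d_7 = (93 - 7^2)/4 = 44/4 = 11, a_7 = floor((9 + 7)/11) = 1.
  m_8 = 11*1 - 7 = 4, d_8 = (93 - 4^2)/11 = 77/11 = 7, a_8 = floor((9 + 4)/7) = 1.
  m_9 = 7*1 - 4 = 3, d_9 = (93 - 3^2)/7 = 84/7 = 12, a_9 = floor((9 + 3)/12) = 1.
  m_10 = 12*1 - 3 = 9, d_10 = (93 - 9^2)/12 = 12/12 = 1, a_10 = floor((9 + 9)/1) = 18.
  m_11 = 1*18 - 9 = 9, d_11 = (93 - 9^2)/1 = 12/1 = 12: (m_11, d_11) = (m_1, d_1) = (9, 12), so from here the quotients repeat a_1, ..., a_10; the period length is 10.
So sqrt(93) = [9; (1, 1, 1, 4, 6, 4, 1, 1, 1, 18)] with period length k = 10.
k is even, so the fundamental solution of x^2 - 93y^2 = 1 is (p_{k-1}, q_{k-1}) = (p_9, q_9); compute convergents through index 9.
Convergents (p_i = a_i*p_{i-1} + p_{i-2}, q_i = a_i*q_{i-1} + q_{i-2} with p_{-2}=0, p_{-1}=1, q_{-2}=1, q_{-1}=0):
  i=0: a_0=9, p_0 = 9*1 + 0 = 9, q_0 = 9*0 + 1 = 1.
  i=1: a_1=1, p_1 = 1*9 + 1 = 10, q_1 = 1*1 + 0 = 1.
  i=2: a_2=1, p_2 = 1*10 + 9 = 19, q_2 = 1*1 + 1 = 2.
  i=3: a_3=1, p_3 = 1*19 + 10 = 29, q_3 = 1*2 + 1 = 3.
  i=4: a_4=4, p_4 = 4*29 + 19 = 135, q_4 = 4*3 + 2 = 14.
  i=5: a_5=6, p_5 = 6*135 + 29 = 839, q_5 = 6*14 + 3 = 87.
  i=6: a_6=4, p_6 = 4*839 + 135 = 3491, q_6 = 4*87 + 14 = 362.
  i=7: a_7=1, p_7 = 1*3491 + 839 = 4330, q_7 = 1*362 + 87 = 449.
  i=8: a_8=1, p_8 = 1*4330 + 3491 = 7821, q_8 = 1*449 + 362 = 811.
  i=9: a_9=1, p_9 = 1*7821 + 4330 = 12151, q_9 = 1*811 + 449 = 1260.
Check: 12151^2 - 93*1260^2 = 147646801 - 147646800 = 1, so (x, y) = (12151, 1260) solves the equation, and by the theorem it is the least positive solution.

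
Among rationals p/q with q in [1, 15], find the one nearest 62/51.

Expand x = 62/51 as a continued fraction with the Euclidean algorithm:
  62 = 1*51 + 11, so a_0 = 1.
  51 = 4*11 + 7, so a_1 = 4.
  11 = 1*7 + 4, so a_2 = 1.
  7 = 1*4 + 3, so a_3 = 1.
  4 = 1*3 + 1, so a_4 = 1.
  3 = 3*1 + 0, so a_5 = 3.
so x = [1; 4, 1, 1, 1, 3].
Convergents (p_i = a_i*p_{i-1} + p_{i-2}, q_i = a_i*q_{i-1} + q_{i-2} with p_{-2}=0, p_{-1}=1, q_{-2}=1, q_{-1}=0), until the denominator exceeds 15:
  i=0: a_0=1, p_0 = 1*1 + 0 = 1, q_0 = 1*0 + 1 = 1.
  i=1: a_1=4, p_1 = 4*1 + 1 = 5, q_1 = 4*1 + 0 = 4.
  i=2: a_2=1, p_2 = 1*5 + 1 = 6, q_2 = 1*4 + 1 = 5.
  i=3: a_3=1, p_3 = 1*6 + 5 = 11, q_3 = 1*5 + 4 = 9.
  i=4: a_4=1, p_4 = 1*11 + 6 = 17, q_4 = 1*9 + 5 = 14.
  i=5: a_5=3, p_5 = 3*17 + 11 = 62, q_5 = 3*14 + 9 = 51.
q_5 = 51 > 15, so the last convergent with denominator <= 15 is p_4/q_4 = 17/14.
The closest fraction with denominator <= 15 is either p_4/q_4 or the intermediate fraction (k*p_4 + p_3)/(k*q_4 + q_3) with the largest k >= 1 whose denominator stays <= 15; these approach x as k grows, and every other convergent or intermediate fraction in range is farther away.
Largest k: floor((15 - q_3)/q_4) = floor((15 - 9)/14) = 0.
Since k = 0, no intermediate fraction beyond p_4/q_4 has denominator <= 15, so the convergent 17/14 is the closest (its error is |62*14 - 17*51|/(51*14) = 1/714).

17/14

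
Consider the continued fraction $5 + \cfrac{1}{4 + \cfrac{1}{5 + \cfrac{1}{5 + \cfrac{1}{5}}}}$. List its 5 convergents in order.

Using the convergent recurrence p_i = a_i*p_{i-1} + p_{i-2}, q_i = a_i*q_{i-1} + q_{i-2} with p_{-2}=0, p_{-1}=1, q_{-2}=1, q_{-1}=0:
  i=0: a_0=5, p_0 = 5*1 + 0 = 5, q_0 = 5*0 + 1 = 1.
  i=1: a_1=4, p_1 = 4*5 + 1 = 21, q_1 = 4*1 + 0 = 4.
  i=2: a_2=5, p_2 = 5*21 + 5 = 110, q_2 = 5*4 + 1 = 21.
  i=3: a_3=5, p_3 = 5*110 + 21 = 571, q_3 = 5*21 + 4 = 109.
  i=4: a_4=5, p_4 = 5*571 + 110 = 2965, q_4 = 5*109 + 21 = 566.

5/1, 21/4, 110/21, 571/109, 2965/566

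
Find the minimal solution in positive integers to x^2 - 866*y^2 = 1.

(x, y) = (42435, 1442)

First expand sqrt(866) as a continued fraction. With x_i = (sqrt(866) + m_i)/d_i and (m_0, d_0) = (0, 1): a_0 = floor(sqrt(866)) = 29, since 29^2 = 841 <= 866 < 900 = 30^2.
Iterate m_{i+1} = d_i*a_i - m_i, d_{i+1} = (866 - m_{i+1}^2)/d_i, a_{i+1} = floor((a_0 + m_{i+1})/d_{i+1}):
  m_1 = 1*29 - 0 = 29, d_1 = (866 - 29^2)/1 = 25/1 = 25, a_1 = floor((29 + 29)/25) = 2.
  m_2 = 25*2 - 29 = 21, d_2 = (866 - 21^2)/25 = 425/25 = 17, a_2 = floor((29 + 21)/17) = 2.
  m_3 = 17*2 - 21 = 13, d_3 = (866 - 13^2)/17 = 697/17 = 41, a_3 = floor((29 + 13)/41) = 1.
  m_4 = 41*1 - 13 = 28, d_4 = (866 - 28^2)/41 = 82/41 = 2, a_4 = floor((29 + 28)/2) = 28.
  m_5 = 2*28 - 28 = 28, d_5 = (866 - 28^2)/2 = 82/2 = 41, a_5 = floor((29 + 28)/41) = 1.
  m_6 = 41*1 - 28 = 13, d_6 = (866 - 13^2)/41 = 697/41 = 17, a_6 = floor((29 + 13)/17) = 2.
  m_7 = 17*2 - 13 = 21, d_7 = (866 - 21^2)/17 = 425/17 = 25, a_7 = floor((29 + 21)/25) = 2.
  m_8 = 25*2 - 21 = 29, d_8 = (866 - 29^2)/25 = 25/25 = 1, a_8 = floor((29 + 29)/1) = 58.
  m_9 = 1*58 - 29 = 29, d_9 = (866 - 29^2)/1 = 25/1 = 25: (m_9, d_9) = (m_1, d_1) = (29, 25), so from here the quotients repeat a_1, ..., a_8; the period length is 8.
So sqrt(866) = [29; (2, 2, 1, 28, 1, 2, 2, 58)] with period length k = 8.
k is even, so the fundamental solution of x^2 - 866y^2 = 1 is (p_{k-1}, q_{k-1}) = (p_7, q_7); compute convergents through index 7.
Convergents (p_i = a_i*p_{i-1} + p_{i-2}, q_i = a_i*q_{i-1} + q_{i-2} with p_{-2}=0, p_{-1}=1, q_{-2}=1, q_{-1}=0):
  i=0: a_0=29, p_0 = 29*1 + 0 = 29, q_0 = 29*0 + 1 = 1.
  i=1: a_1=2, p_1 = 2*29 + 1 = 59, q_1 = 2*1 + 0 = 2.
  i=2: a_2=2, p_2 = 2*59 + 29 = 147, q_2 = 2*2 + 1 = 5.
  i=3: a_3=1, p_3 = 1*147 + 59 = 206, q_3 = 1*5 + 2 = 7.
  i=4: a_4=28, p_4 = 28*206 + 147 = 5915, q_4 = 28*7 + 5 = 201.
  i=5: a_5=1, p_5 = 1*5915 + 206 = 6121, q_5 = 1*201 + 7 = 208.
  i=6: a_6=2, p_6 = 2*6121 + 5915 = 18157, q_6 = 2*208 + 201 = 617.
  i=7: a_7=2, p_7 = 2*18157 + 6121 = 42435, q_7 = 2*617 + 208 = 1442.
Check: 42435^2 - 866*1442^2 = 1800729225 - 1800729224 = 1, so (x, y) = (42435, 1442) solves the equation, and by the theorem it is the least positive solution.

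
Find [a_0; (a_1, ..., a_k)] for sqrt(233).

[15; (3, 1, 3, 1, 1, 1, 1, 3, 1, 3, 30)]

Write x_i = (sqrt(233) + m_i)/d_i with (m_0, d_0) = (0, 1). a_0 = floor(sqrt(233)) = 15, since 15^2 = 225 <= 233 < 256 = 16^2.
Iterate m_{i+1} = d_i*a_i - m_i, d_{i+1} = (233 - m_{i+1}^2)/d_i, a_{i+1} = floor((a_0 + m_{i+1})/d_{i+1}):
  m_1 = 1*15 - 0 = 15, d_1 = (233 - 15^2)/1 = 8/1 = 8, a_1 = floor((15 + 15)/8) = 3.
  m_2 = 8*3 - 15 = 9, d_2 = (233 - 9^2)/8 = 152/8 = 19, a_2 = floor((15 + 9)/19) = 1.
  m_3 = 19*1 - 9 = 10, d_3 = (233 - 10^2)/19 = 133/19 = 7, a_3 = floor((15 + 10)/7) = 3.
  m_4 = 7*3 - 10 = 11, d_4 = (233 - 11^2)/7 = 112/7 = 16, a_4 = floor((15 + 11)/16) = 1.
  m_5 = 16*1 - 11 = 5, d_5 = (233 - 5^2)/16 = 208/16 = 13, a_5 = floor((15 + 5)/13) = 1.
  m_6 = 13*1 - 5 = 8, d_6 = (233 - 8^2)/13 = 169/13 = 13, a_6 = floor((15 + 8)/13) = 1.
  m_7 = 13*1 - 8 = 5, d_7 = (233 - 5^2)/13 = 208/13 = 16, a_7 = floor((15 + 5)/16) = 1.
  m_8 = 16*1 - 5 = 11, d_8 = (233 - 11^2)/16 = 112/16 = 7, a_8 = floor((15 + 11)/7) = 3.
  m_9 = 7*3 - 11 = 10, d_9 = (233 - 10^2)/7 = 133/7 = 19, a_9 = floor((15 + 10)/19) = 1.
  m_10 = 19*1 - 10 = 9, d_10 = (233 - 9^2)/19 = 152/19 = 8, a_10 = floor((15 + 9)/8) = 3.
  m_11 = 8*3 - 9 = 15, d_11 = (233 - 15^2)/8 = 8/8 = 1, a_11 = floor((15 + 15)/1) = 30.
  m_12 = 1*30 - 15 = 15, d_12 = (233 - 15^2)/1 = 8/1 = 8: (m_12, d_12) = (m_1, d_1) = (15, 8), so from here the quotients repeat a_1, ..., a_11; the period length is 11.
Hence the expansion of sqrt(233) is a_0 = 15 followed by the repeating block 3, 1, 3, 1, 1, 1, 1, 3, 1, 3, 30 (period 11).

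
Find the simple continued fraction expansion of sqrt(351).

[18; (1, 2, 1, 3, 2, 2, 2, 3, 1, 2, 1, 36)]

Write x_i = (sqrt(351) + m_i)/d_i with (m_0, d_0) = (0, 1). a_0 = floor(sqrt(351)) = 18, since 18^2 = 324 <= 351 < 361 = 19^2.
Iterate m_{i+1} = d_i*a_i - m_i, d_{i+1} = (351 - m_{i+1}^2)/d_i, a_{i+1} = floor((a_0 + m_{i+1})/d_{i+1}):
  m_1 = 1*18 - 0 = 18, d_1 = (351 - 18^2)/1 = 27/1 = 27, a_1 = floor((18 + 18)/27) = 1.
  m_2 = 27*1 - 18 = 9, d_2 = (351 - 9^2)/27 = 270/27 = 10, a_2 = floor((18 + 9)/10) = 2.
  m_3 = 10*2 - 9 = 11, d_3 = (351 - 11^2)/10 = 230/10 = 23, a_3 = floor((18 + 11)/23) = 1.
  m_4 = 23*1 - 11 = 12, d_4 = (351 - 12^2)/23 = 207/23 = 9, a_4 = floor((18 + 12)/9) = 3.
  m_5 = 9*3 - 12 = 15, d_5 = (351 - 15^2)/9 = 126/9 = 14, a_5 = floor((18 + 15)/14) = 2.
  m_6 = 14*2 - 15 = 13, d_6 = (351 - 13^2)/14 = 182/14 = 13, a_6 = floor((18 + 13)/13) = 2.
  m_7 = 13*2 - 13 = 13, d_7 = (351 - 13^2)/13 = 182/13 = 14, a_7 = floor((18 + 13)/14) = 2.
  m_8 = 14*2 - 13 = 15, d_8 = (351 - 15^2)/14 = 126/14 = 9, a_8 = floor((18 + 15)/9) = 3.
  m_9 = 9*3 - 15 = 12, d_9 = (351 - 12^2)/9 = 207/9 = 23, a_9 = floor((18 + 12)/23) = 1.
  m_10 = 23*1 - 12 = 11, d_10 = (351 - 11^2)/23 = 230/23 = 10, a_10 = floor((18 + 11)/10) = 2.
  m_11 = 10*2 - 11 = 9, d_11 = (351 - 9^2)/10 = 270/10 = 27, a_11 = floor((18 + 9)/27) = 1.
  m_12 = 27*1 - 9 = 18, d_12 = (351 - 18^2)/27 = 27/27 = 1, a_12 = floor((18 + 18)/1) = 36.
  m_13 = 1*36 - 18 = 18, d_13 = (351 - 18^2)/1 = 27/1 = 27: (m_13, d_13) = (m_1, d_1) = (18, 27), so from here the quotients repeat a_1, ..., a_12; the period length is 12.
Hence the expansion of sqrt(351) is a_0 = 18 followed by the repeating block 1, 2, 1, 3, 2, 2, 2, 3, 1, 2, 1, 36 (period 12).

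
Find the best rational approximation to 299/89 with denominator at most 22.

47/14

Expand x = 299/89 as a continued fraction with the Euclidean algorithm:
  299 = 3*89 + 32, so a_0 = 3.
  89 = 2*32 + 25, so a_1 = 2.
  32 = 1*25 + 7, so a_2 = 1.
  25 = 3*7 + 4, so a_3 = 3.
  7 = 1*4 + 3, so a_4 = 1.
  4 = 1*3 + 1, so a_5 = 1.
  3 = 3*1 + 0, so a_6 = 3.
so x = [3; 2, 1, 3, 1, 1, 3].
Convergents (p_i = a_i*p_{i-1} + p_{i-2}, q_i = a_i*q_{i-1} + q_{i-2} with p_{-2}=0, p_{-1}=1, q_{-2}=1, q_{-1}=0), until the denominator exceeds 22:
  i=0: a_0=3, p_0 = 3*1 + 0 = 3, q_0 = 3*0 + 1 = 1.
  i=1: a_1=2, p_1 = 2*3 + 1 = 7, q_1 = 2*1 + 0 = 2.
  i=2: a_2=1, p_2 = 1*7 + 3 = 10, q_2 = 1*2 + 1 = 3.
  i=3: a_3=3, p_3 = 3*10 + 7 = 37, q_3 = 3*3 + 2 = 11.
  i=4: a_4=1, p_4 = 1*37 + 10 = 47, q_4 = 1*11 + 3 = 14.
  i=5: a_5=1, p_5 = 1*47 + 37 = 84, q_5 = 1*14 + 11 = 25.
q_5 = 25 > 22, so the last convergent with denominator <= 22 is p_4/q_4 = 47/14.
The closest fraction with denominator <= 22 is either p_4/q_4 or the intermediate fraction (k*p_4 + p_3)/(k*q_4 + q_3) with the largest k >= 1 whose denominator stays <= 22; these approach x as k grows, and every other convergent or intermediate fraction in range is farther away.
Largest k: floor((22 - q_3)/q_4) = floor((22 - 11)/14) = 0.
Since k = 0, no intermediate fraction beyond p_4/q_4 has denominator <= 22, so the convergent 47/14 is the closest (its error is |299*14 - 47*89|/(89*14) = 3/1246).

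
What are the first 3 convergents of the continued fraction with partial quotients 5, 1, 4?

5/1, 6/1, 29/5

Using the convergent recurrence p_i = a_i*p_{i-1} + p_{i-2}, q_i = a_i*q_{i-1} + q_{i-2} with p_{-2}=0, p_{-1}=1, q_{-2}=1, q_{-1}=0:
  i=0: a_0=5, p_0 = 5*1 + 0 = 5, q_0 = 5*0 + 1 = 1.
  i=1: a_1=1, p_1 = 1*5 + 1 = 6, q_1 = 1*1 + 0 = 1.
  i=2: a_2=4, p_2 = 4*6 + 5 = 29, q_2 = 4*1 + 1 = 5.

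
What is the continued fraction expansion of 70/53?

[1; 3, 8, 2]

Run the Euclidean algorithm on 70 and 53; the successive quotients are the partial quotients a_0, a_1, ... (each step inverts the fractional part left over by the previous one):
  70 = 1*53 + 17, so a_0 = 1.
  53 = 3*17 + 2, so a_1 = 3.
  17 = 8*2 + 1, so a_2 = 8.
  2 = 2*1 + 0, so a_3 = 2.
The remainder reaches 0 after 4 divisions, so the expansion has 4 partial quotients, read off in order.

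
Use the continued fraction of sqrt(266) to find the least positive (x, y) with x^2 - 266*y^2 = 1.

(x, y) = (685, 42)

First expand sqrt(266) as a continued fraction. With x_i = (sqrt(266) + m_i)/d_i and (m_0, d_0) = (0, 1): a_0 = floor(sqrt(266)) = 16, since 16^2 = 256 <= 266 < 289 = 17^2.
Iterate m_{i+1} = d_i*a_i - m_i, d_{i+1} = (266 - m_{i+1}^2)/d_i, a_{i+1} = floor((a_0 + m_{i+1})/d_{i+1}):
  m_1 = 1*16 - 0 = 16, d_1 = (266 - 16^2)/1 = 10/1 = 10, a_1 = floor((16 + 16)/10) = 3.
  m_2 = 10*3 - 16 = 14, d_2 = (266 - 14^2)/10 = 70/10 = 7, a_2 = floor((16 + 14)/7) = 4.
  m_3 = 7*4 - 14 = 14, d_3 = (266 - 14^2)/7 = 70/7 = 10, a_3 = floor((16 + 14)/10) = 3.
  m_4 = 10*3 - 14 = 16, d_4 = (266 - 16^2)/10 = 10/10 = 1, a_4 = floor((16 + 16)/1) = 32.
  m_5 = 1*32 - 16 = 16, d_5 = (266 - 16^2)/1 = 10/1 = 10: (m_5, d_5) = (m_1, d_1) = (16, 10), so from here the quotients repeat a_1, ..., a_4; the period length is 4.
So sqrt(266) = [16; (3, 4, 3, 32)] with period length k = 4.
k is even, so the fundamental solution of x^2 - 266y^2 = 1 is (p_{k-1}, q_{k-1}) = (p_3, q_3); compute convergents through index 3.
Convergents (p_i = a_i*p_{i-1} + p_{i-2}, q_i = a_i*q_{i-1} + q_{i-2} with p_{-2}=0, p_{-1}=1, q_{-2}=1, q_{-1}=0):
  i=0: a_0=16, p_0 = 16*1 + 0 = 16, q_0 = 16*0 + 1 = 1.
  i=1: a_1=3, p_1 = 3*16 + 1 = 49, q_1 = 3*1 + 0 = 3.
  i=2: a_2=4, p_2 = 4*49 + 16 = 212, q_2 = 4*3 + 1 = 13.
  i=3: a_3=3, p_3 = 3*212 + 49 = 685, q_3 = 3*13 + 3 = 42.
Check: 685^2 - 266*42^2 = 469225 - 469224 = 1, so (x, y) = (685, 42) solves the equation, and by the theorem it is the least positive solution.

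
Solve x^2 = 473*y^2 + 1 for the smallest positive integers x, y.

(x, y) = (87, 4)

First expand sqrt(473) as a continued fraction. With x_i = (sqrt(473) + m_i)/d_i and (m_0, d_0) = (0, 1): a_0 = floor(sqrt(473)) = 21, since 21^2 = 441 <= 473 < 484 = 22^2.
Iterate m_{i+1} = d_i*a_i - m_i, d_{i+1} = (473 - m_{i+1}^2)/d_i, a_{i+1} = floor((a_0 + m_{i+1})/d_{i+1}):
  m_1 = 1*21 - 0 = 21, d_1 = (473 - 21^2)/1 = 32/1 = 32, a_1 = floor((21 + 21)/32) = 1.
  m_2 = 32*1 - 21 = 11, d_2 = (473 - 11^2)/32 = 352/32 = 11, a_2 = floor((21 + 11)/11) = 2.
  m_3 = 11*2 - 11 = 11, d_3 = (473 - 11^2)/11 = 352/11 = 32, a_3 = floor((21 + 11)/32) = 1.
  m_4 = 32*1 - 11 = 21, d_4 = (473 - 21^2)/32 = 32/32 = 1, a_4 = floor((21 + 21)/1) = 42.
  m_5 = 1*42 - 21 = 21, d_5 = (473 - 21^2)/1 = 32/1 = 32: (m_5, d_5) = (m_1, d_1) = (21, 32), so from here the quotients repeat a_1, ..., a_4; the period length is 4.
So sqrt(473) = [21; (1, 2, 1, 42)] with period length k = 4.
k is even, so the fundamental solution of x^2 - 473y^2 = 1 is (p_{k-1}, q_{k-1}) = (p_3, q_3); compute convergents through index 3.
Convergents (p_i = a_i*p_{i-1} + p_{i-2}, q_i = a_i*q_{i-1} + q_{i-2} with p_{-2}=0, p_{-1}=1, q_{-2}=1, q_{-1}=0):
  i=0: a_0=21, p_0 = 21*1 + 0 = 21, q_0 = 21*0 + 1 = 1.
  i=1: a_1=1, p_1 = 1*21 + 1 = 22, q_1 = 1*1 + 0 = 1.
  i=2: a_2=2, p_2 = 2*22 + 21 = 65, q_2 = 2*1 + 1 = 3.
  i=3: a_3=1, p_3 = 1*65 + 22 = 87, q_3 = 1*3 + 1 = 4.
Check: 87^2 - 473*4^2 = 7569 - 7568 = 1, so (x, y) = (87, 4) solves the equation, and by the theorem it is the least positive solution.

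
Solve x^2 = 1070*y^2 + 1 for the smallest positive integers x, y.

(x, y) = (2948491, 90138)

First expand sqrt(1070) as a continued fraction. With x_i = (sqrt(1070) + m_i)/d_i and (m_0, d_0) = (0, 1): a_0 = floor(sqrt(1070)) = 32, since 32^2 = 1024 <= 1070 < 1089 = 33^2.
Iterate m_{i+1} = d_i*a_i - m_i, d_{i+1} = (1070 - m_{i+1}^2)/d_i, a_{i+1} = floor((a_0 + m_{i+1})/d_{i+1}):
  m_1 = 1*32 - 0 = 32, d_1 = (1070 - 32^2)/1 = 46/1 = 46, a_1 = floor((32 + 32)/46) = 1.
  m_2 = 46*1 - 32 = 14, d_2 = (1070 - 14^2)/46 = 874/46 = 19, a_2 = floor((32 + 14)/19) = 2.
  m_3 = 19*2 - 14 = 24, d_3 = (1070 - 24^2)/19 = 494/19 = 26, a_3 = floor((32 + 24)/26) = 2.
  m_4 = 26*2 - 24 = 28, d_4 = (1070 - 28^2)/26 = 286/26 = 11, a_4 = floor((32 + 28)/11) = 5.
  m_5 = 11*5 - 28 = 27, d_5 = (1070 - 27^2)/11 = 341/11 = 31, a_5 = floor((32 + 27)/31) = 1.
  m_6 = 31*1 - 27 = 4, d_6 = (1070 - 4^2)/31 = 1054/31 = 34, a_6 = floor((32 + 4)/34) = 1.
  m_7 = 34*1 - 4 = 30, d_7 = (1070 - 30^2)/34 = 170/34 = 5, a_7 = floor((32 + 30)/5) = 12.
  m_8 = 5*12 - 30 = 30, d_8 = (1070 - 30^2)/5 = 170/5 = 34, a_8 = floor((32 + 30)/34) = 1.
  m_9 = 34*1 - 30 = 4, d_9 = (1070 - 4^2)/34 = 1054/34 = 31, a_9 = floor((32 + 4)/31) = 1.
  m_10 = 31*1 - 4 = 27, d_10 = (1070 - 27^2)/31 = 341/31 = 11, a_10 = floor((32 + 27)/11) = 5.
  m_11 = 11*5 - 27 = 28, d_11 = (1070 - 28^2)/11 = 286/11 = 26, a_11 = floor((32 + 28)/26) = 2.
  m_12 = 26*2 - 28 = 24, d_12 = (1070 - 24^2)/26 = 494/26 = 19, a_12 = floor((32 + 24)/19) = 2.
  m_13 = 19*2 - 24 = 14, d_13 = (1070 - 14^2)/19 = 874/19 = 46, a_13 = floor((32 + 14)/46) = 1.
  m_14 = 46*1 - 14 = 32, d_14 = (1070 - 32^2)/46 = 46/46 = 1, a_14 = floor((32 + 32)/1) = 64.
  m_15 = 1*64 - 32 = 32, d_15 = (1070 - 32^2)/1 = 46/1 = 46: (m_15, d_15) = (m_1, d_1) = (32, 46), so from here the quotients repeat a_1, ..., a_14; the period length is 14.
So sqrt(1070) = [32; (1, 2, 2, 5, 1, 1, 12, 1, 1, 5, 2, 2, 1, 64)] with period length k = 14.
k is even, so the fundamental solution of x^2 - 1070y^2 = 1 is (p_{k-1}, q_{k-1}) = (p_13, q_13); compute convergents through index 13.
Convergents (p_i = a_i*p_{i-1} + p_{i-2}, q_i = a_i*q_{i-1} + q_{i-2} with p_{-2}=0, p_{-1}=1, q_{-2}=1, q_{-1}=0):
  i=0: a_0=32, p_0 = 32*1 + 0 = 32, q_0 = 32*0 + 1 = 1.
  i=1: a_1=1, p_1 = 1*32 + 1 = 33, q_1 = 1*1 + 0 = 1.
  i=2: a_2=2, p_2 = 2*33 + 32 = 98, q_2 = 2*1 + 1 = 3.
  i=3: a_3=2, p_3 = 2*98 + 33 = 229, q_3 = 2*3 + 1 = 7.
  i=4: a_4=5, p_4 = 5*229 + 98 = 1243, q_4 = 5*7 + 3 = 38.
  i=5: a_5=1, p_5 = 1*1243 + 229 = 1472, q_5 = 1*38 + 7 = 45.
  i=6: a_6=1, p_6 = 1*1472 + 1243 = 2715, q_6 = 1*45 + 38 = 83.
  i=7: a_7=12, p_7 = 12*2715 + 1472 = 34052, q_7 = 12*83 + 45 = 1041.
  i=8: a_8=1, p_8 = 1*34052 + 2715 = 36767, q_8 = 1*1041 + 83 = 1124.
  i=9: a_9=1, p_9 = 1*36767 + 34052 = 70819, q_9 = 1*1124 + 1041 = 2165.
  i=10: a_10=5, p_10 = 5*70819 + 36767 = 390862, q_10 = 5*2165 + 1124 = 11949.
  i=11: a_11=2, p_11 = 2*390862 + 70819 = 852543, q_11 = 2*11949 + 2165 = 26063.
  i=12: a_12=2, p_12 = 2*852543 + 390862 = 2095948, q_12 = 2*26063 + 11949 = 64075.
  i=13: a_13=1, p_13 = 1*2095948 + 852543 = 2948491, q_13 = 1*64075 + 26063 = 90138.
Check: 2948491^2 - 1070*90138^2 = 8693599177081 - 8693599177080 = 1, so (x, y) = (2948491, 90138) solves the equation, and by the theorem it is the least positive solution.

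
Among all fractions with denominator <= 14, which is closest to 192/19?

Expand x = 192/19 as a continued fraction with the Euclidean algorithm:
  192 = 10*19 + 2, so a_0 = 10.
  19 = 9*2 + 1, so a_1 = 9.
  2 = 2*1 + 0, so a_2 = 2.
so x = [10; 9, 2].
Convergents (p_i = a_i*p_{i-1} + p_{i-2}, q_i = a_i*q_{i-1} + q_{i-2} with p_{-2}=0, p_{-1}=1, q_{-2}=1, q_{-1}=0), until the denominator exceeds 14:
  i=0: a_0=10, p_0 = 10*1 + 0 = 10, q_0 = 10*0 + 1 = 1.
  i=1: a_1=9, p_1 = 9*10 + 1 = 91, q_1 = 9*1 + 0 = 9.
  i=2: a_2=2, p_2 = 2*91 + 10 = 192, q_2 = 2*9 + 1 = 19.
q_2 = 19 > 14, so the last convergent with denominator <= 14 is p_1/q_1 = 91/9.
The closest fraction with denominator <= 14 is either p_1/q_1 or the intermediate fraction (k*p_1 + p_0)/(k*q_1 + q_0) with the largest k >= 1 whose denominator stays <= 14; these approach x as k grows, and every other convergent or intermediate fraction in range is farther away.
Largest k: floor((14 - q_0)/q_1) = floor((14 - 1)/9) = 1.
That gives (1*91 + 10)/(1*9 + 1) = 101/10.
Compare the errors: |x - 91/9| = |192*9 - 91*19|/(19*9) = 1/171, and |x - 101/10| = |192*10 - 101*19|/(19*10) = 1/190.
Cross-multiplying, 1*171 = 171 < 190 = 1*190, so 1/190 is smaller: the intermediate fraction 101/10 is closer to x than 91/9.

101/10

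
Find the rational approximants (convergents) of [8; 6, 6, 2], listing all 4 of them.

Using the convergent recurrence p_i = a_i*p_{i-1} + p_{i-2}, q_i = a_i*q_{i-1} + q_{i-2} with p_{-2}=0, p_{-1}=1, q_{-2}=1, q_{-1}=0:
  i=0: a_0=8, p_0 = 8*1 + 0 = 8, q_0 = 8*0 + 1 = 1.
  i=1: a_1=6, p_1 = 6*8 + 1 = 49, q_1 = 6*1 + 0 = 6.
  i=2: a_2=6, p_2 = 6*49 + 8 = 302, q_2 = 6*6 + 1 = 37.
  i=3: a_3=2, p_3 = 2*302 + 49 = 653, q_3 = 2*37 + 6 = 80.

8/1, 49/6, 302/37, 653/80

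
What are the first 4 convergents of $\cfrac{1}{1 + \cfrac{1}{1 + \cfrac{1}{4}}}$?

Using the convergent recurrence p_i = a_i*p_{i-1} + p_{i-2}, q_i = a_i*q_{i-1} + q_{i-2} with p_{-2}=0, p_{-1}=1, q_{-2}=1, q_{-1}=0:
  i=0: a_0=0, p_0 = 0*1 + 0 = 0, q_0 = 0*0 + 1 = 1.
  i=1: a_1=1, p_1 = 1*0 + 1 = 1, q_1 = 1*1 + 0 = 1.
  i=2: a_2=1, p_2 = 1*1 + 0 = 1, q_2 = 1*1 + 1 = 2.
  i=3: a_3=4, p_3 = 4*1 + 1 = 5, q_3 = 4*2 + 1 = 9.

0/1, 1/1, 1/2, 5/9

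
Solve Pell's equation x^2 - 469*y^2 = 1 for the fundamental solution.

First expand sqrt(469) as a continued fraction. With x_i = (sqrt(469) + m_i)/d_i and (m_0, d_0) = (0, 1): a_0 = floor(sqrt(469)) = 21, since 21^2 = 441 <= 469 < 484 = 22^2.
Iterate m_{i+1} = d_i*a_i - m_i, d_{i+1} = (469 - m_{i+1}^2)/d_i, a_{i+1} = floor((a_0 + m_{i+1})/d_{i+1}):
  m_1 = 1*21 - 0 = 21, d_1 = (469 - 21^2)/1 = 28/1 = 28, a_1 = floor((21 + 21)/28) = 1.
  m_2 = 28*1 - 21 = 7, d_2 = (469 - 7^2)/28 = 420/28 = 15, a_2 = floor((21 + 7)/15) = 1.
  m_3 = 15*1 - 7 = 8, d_3 = (469 - 8^2)/15 = 405/15 = 27, a_3 = floor((21 + 8)/27) = 1.
  m_4 = 27*1 - 8 = 19, d_4 = (469 - 19^2)/27 = 108/27 = 4, a_4 = floor((21 + 19)/4) = 10.
  m_5 = 4*10 - 19 = 21, d_5 = (469 - 21^2)/4 = 28/4 = 7, a_5 = floor((21 + 21)/7) = 6.
  m_6 = 7*6 - 21 = 21, d_6 = (469 - 21^2)/7 = 28/7 = 4, a_6 = floor((21 + 21)/4) = 10.
  m_7 = 4*10 - 21 = 19, d_7 = (469 - 19^2)/4 = 108/4 = 27, a_7 = floor((21 + 19)/27) = 1.
  m_8 = 27*1 - 19 = 8, d_8 = (469 - 8^2)/27 = 405/27 = 15, a_8 = floor((21 + 8)/15) = 1.
  m_9 = 15*1 - 8 = 7, d_9 = (469 - 7^2)/15 = 420/15 = 28, a_9 = floor((21 + 7)/28) = 1.
  m_10 = 28*1 - 7 = 21, d_10 = (469 - 21^2)/28 = 28/28 = 1, a_10 = floor((21 + 21)/1) = 42.
  m_11 = 1*42 - 21 = 21, d_11 = (469 - 21^2)/1 = 28/1 = 28: (m_11, d_11) = (m_1, d_1) = (21, 28), so from here the quotients repeat a_1, ..., a_10; the period length is 10.
So sqrt(469) = [21; (1, 1, 1, 10, 6, 10, 1, 1, 1, 42)] with period length k = 10.
k is even, so the fundamental solution of x^2 - 469y^2 = 1 is (p_{k-1}, q_{k-1}) = (p_9, q_9); compute convergents through index 9.
Convergents (p_i = a_i*p_{i-1} + p_{i-2}, q_i = a_i*q_{i-1} + q_{i-2} with p_{-2}=0, p_{-1}=1, q_{-2}=1, q_{-1}=0):
  i=0: a_0=21, p_0 = 21*1 + 0 = 21, q_0 = 21*0 + 1 = 1.
  i=1: a_1=1, p_1 = 1*21 + 1 = 22, q_1 = 1*1 + 0 = 1.
  i=2: a_2=1, p_2 = 1*22 + 21 = 43, q_2 = 1*1 + 1 = 2.
  i=3: a_3=1, p_3 = 1*43 + 22 = 65, q_3 = 1*2 + 1 = 3.
  i=4: a_4=10, p_4 = 10*65 + 43 = 693, q_4 = 10*3 + 2 = 32.
  i=5: a_5=6, p_5 = 6*693 + 65 = 4223, q_5 = 6*32 + 3 = 195.
  i=6: a_6=10, p_6 = 10*4223 + 693 = 42923, q_6 = 10*195 + 32 = 1982.
  i=7: a_7=1, p_7 = 1*42923 + 4223 = 47146, q_7 = 1*1982 + 195 = 2177.
  i=8: a_8=1, p_8 = 1*47146 + 42923 = 90069, q_8 = 1*2177 + 1982 = 4159.
  i=9: a_9=1, p_9 = 1*90069 + 47146 = 137215, q_9 = 1*4159 + 2177 = 6336.
Check: 137215^2 - 469*6336^2 = 18827956225 - 18827956224 = 1, so (x, y) = (137215, 6336) solves the equation, and by the theorem it is the least positive solution.

(x, y) = (137215, 6336)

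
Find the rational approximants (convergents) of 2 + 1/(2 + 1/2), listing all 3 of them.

2/1, 5/2, 12/5

Using the convergent recurrence p_i = a_i*p_{i-1} + p_{i-2}, q_i = a_i*q_{i-1} + q_{i-2} with p_{-2}=0, p_{-1}=1, q_{-2}=1, q_{-1}=0:
  i=0: a_0=2, p_0 = 2*1 + 0 = 2, q_0 = 2*0 + 1 = 1.
  i=1: a_1=2, p_1 = 2*2 + 1 = 5, q_1 = 2*1 + 0 = 2.
  i=2: a_2=2, p_2 = 2*5 + 2 = 12, q_2 = 2*2 + 1 = 5.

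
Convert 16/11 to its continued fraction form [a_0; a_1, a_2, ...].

Run the Euclidean algorithm on 16 and 11; the successive quotients are the partial quotients a_0, a_1, ... (each step inverts the fractional part left over by the previous one):
  16 = 1*11 + 5, so a_0 = 1.
  11 = 2*5 + 1, so a_1 = 2.
  5 = 5*1 + 0, so a_2 = 5.
The remainder reaches 0 after 3 divisions, so the expansion has 3 partial quotients, read off in order.

[1; 2, 5]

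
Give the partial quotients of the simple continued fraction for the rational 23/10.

Run the Euclidean algorithm on 23 and 10; the successive quotients are the partial quotients a_0, a_1, ... (each step inverts the fractional part left over by the previous one):
  23 = 2*10 + 3, so a_0 = 2.
  10 = 3*3 + 1, so a_1 = 3.
  3 = 3*1 + 0, so a_2 = 3.
The remainder reaches 0 after 3 divisions, so the expansion has 3 partial quotients, read off in order.

[2; 3, 3]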